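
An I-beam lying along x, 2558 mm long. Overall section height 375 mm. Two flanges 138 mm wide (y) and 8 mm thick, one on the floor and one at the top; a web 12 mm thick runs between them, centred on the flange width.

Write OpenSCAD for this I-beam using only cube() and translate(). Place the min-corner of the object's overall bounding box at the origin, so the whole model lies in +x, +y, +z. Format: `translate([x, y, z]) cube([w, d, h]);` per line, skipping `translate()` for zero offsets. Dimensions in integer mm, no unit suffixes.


cube([2558, 138, 8]);
translate([0, 63, 8]) cube([2558, 12, 359]);
translate([0, 0, 367]) cube([2558, 138, 8]);


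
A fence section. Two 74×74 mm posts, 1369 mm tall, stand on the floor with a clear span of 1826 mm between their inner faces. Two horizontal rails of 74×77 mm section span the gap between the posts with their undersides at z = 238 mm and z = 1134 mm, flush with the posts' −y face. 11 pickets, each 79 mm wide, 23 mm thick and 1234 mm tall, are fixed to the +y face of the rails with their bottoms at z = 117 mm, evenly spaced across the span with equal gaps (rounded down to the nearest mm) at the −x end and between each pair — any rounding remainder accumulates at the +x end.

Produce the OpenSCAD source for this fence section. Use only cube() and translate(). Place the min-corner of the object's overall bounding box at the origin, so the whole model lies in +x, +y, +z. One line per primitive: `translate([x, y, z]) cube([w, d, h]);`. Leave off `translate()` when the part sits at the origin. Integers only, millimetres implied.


cube([74, 74, 1369]);
translate([1900, 0, 0]) cube([74, 74, 1369]);
translate([74, 0, 238]) cube([1826, 74, 77]);
translate([74, 0, 1134]) cube([1826, 74, 77]);
translate([153, 74, 117]) cube([79, 23, 1234]);
translate([311, 74, 117]) cube([79, 23, 1234]);
translate([469, 74, 117]) cube([79, 23, 1234]);
translate([627, 74, 117]) cube([79, 23, 1234]);
translate([785, 74, 117]) cube([79, 23, 1234]);
translate([943, 74, 117]) cube([79, 23, 1234]);
translate([1101, 74, 117]) cube([79, 23, 1234]);
translate([1259, 74, 117]) cube([79, 23, 1234]);
translate([1417, 74, 117]) cube([79, 23, 1234]);
translate([1575, 74, 117]) cube([79, 23, 1234]);
translate([1733, 74, 117]) cube([79, 23, 1234]);


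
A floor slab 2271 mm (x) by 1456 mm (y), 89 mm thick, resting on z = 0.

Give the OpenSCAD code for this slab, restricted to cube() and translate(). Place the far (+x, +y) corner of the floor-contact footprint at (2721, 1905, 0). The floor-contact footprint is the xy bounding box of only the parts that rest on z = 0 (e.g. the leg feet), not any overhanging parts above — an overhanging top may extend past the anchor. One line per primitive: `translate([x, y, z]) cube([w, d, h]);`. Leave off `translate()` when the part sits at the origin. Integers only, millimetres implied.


translate([450, 449, 0]) cube([2271, 1456, 89]);


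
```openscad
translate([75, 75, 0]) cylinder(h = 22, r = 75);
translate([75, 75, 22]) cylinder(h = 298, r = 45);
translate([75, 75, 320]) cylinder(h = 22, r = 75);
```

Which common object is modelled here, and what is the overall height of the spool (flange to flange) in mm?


A spool. The overall height is 342 mm.

Three coaxial cylinders, large–small–large — a spool. Two 22 mm flanges and a 298 mm core give 22 + 298 + 22 = 342 mm.


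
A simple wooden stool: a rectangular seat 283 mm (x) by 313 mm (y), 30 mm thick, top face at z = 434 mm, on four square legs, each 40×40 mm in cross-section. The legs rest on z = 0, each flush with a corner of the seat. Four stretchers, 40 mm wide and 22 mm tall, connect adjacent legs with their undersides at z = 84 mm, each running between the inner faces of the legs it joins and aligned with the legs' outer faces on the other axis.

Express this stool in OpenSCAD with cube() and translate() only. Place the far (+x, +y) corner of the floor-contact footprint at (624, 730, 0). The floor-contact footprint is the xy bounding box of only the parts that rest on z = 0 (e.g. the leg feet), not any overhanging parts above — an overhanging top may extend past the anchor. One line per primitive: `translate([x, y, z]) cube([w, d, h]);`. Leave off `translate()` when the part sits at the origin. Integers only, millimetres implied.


// leg_h = 434 - 30 = 404
// stretcher span = 283 - 2*40 = 203
translate([341, 417, 404]) cube([283, 313, 30]);
translate([341, 417, 0]) cube([40, 40, 404]);
translate([584, 417, 0]) cube([40, 40, 404]);
translate([341, 690, 0]) cube([40, 40, 404]);
translate([584, 690, 0]) cube([40, 40, 404]);
translate([381, 417, 84]) cube([203, 40, 22]);
translate([381, 690, 84]) cube([203, 40, 22]);
translate([341, 457, 84]) cube([40, 233, 22]);
translate([584, 457, 84]) cube([40, 233, 22]);


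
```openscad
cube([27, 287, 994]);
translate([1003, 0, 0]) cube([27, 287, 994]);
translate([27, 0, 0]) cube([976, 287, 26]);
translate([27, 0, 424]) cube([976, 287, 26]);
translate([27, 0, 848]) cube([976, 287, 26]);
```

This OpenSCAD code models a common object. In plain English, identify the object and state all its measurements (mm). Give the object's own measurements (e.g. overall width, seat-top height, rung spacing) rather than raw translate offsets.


An open bookshelf. Two side panels, each 27 mm thick, 287 mm deep and 994 mm tall, stand 1030 mm apart (outside-to-outside). Between them sit 3 shelves, each 26 mm thick and 287 mm deep, spanning the full gap between the sides. The bottom shelf rests on the floor (its underside at z = 0) and the clear gap between one shelf's top and the next shelf's underside is 398 mm.


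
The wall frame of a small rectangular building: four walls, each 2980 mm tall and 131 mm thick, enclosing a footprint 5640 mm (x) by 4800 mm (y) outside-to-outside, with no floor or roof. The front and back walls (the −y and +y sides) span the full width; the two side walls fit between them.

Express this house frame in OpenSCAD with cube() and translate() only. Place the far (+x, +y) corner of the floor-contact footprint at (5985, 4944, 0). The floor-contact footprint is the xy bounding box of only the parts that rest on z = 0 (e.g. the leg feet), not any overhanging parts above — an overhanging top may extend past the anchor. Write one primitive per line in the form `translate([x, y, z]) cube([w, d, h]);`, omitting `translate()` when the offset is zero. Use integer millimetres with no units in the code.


translate([345, 144, 0]) cube([5640, 131, 2980]);
translate([345, 4813, 0]) cube([5640, 131, 2980]);
translate([345, 275, 0]) cube([131, 4538, 2980]);
translate([5854, 275, 0]) cube([131, 4538, 2980]);


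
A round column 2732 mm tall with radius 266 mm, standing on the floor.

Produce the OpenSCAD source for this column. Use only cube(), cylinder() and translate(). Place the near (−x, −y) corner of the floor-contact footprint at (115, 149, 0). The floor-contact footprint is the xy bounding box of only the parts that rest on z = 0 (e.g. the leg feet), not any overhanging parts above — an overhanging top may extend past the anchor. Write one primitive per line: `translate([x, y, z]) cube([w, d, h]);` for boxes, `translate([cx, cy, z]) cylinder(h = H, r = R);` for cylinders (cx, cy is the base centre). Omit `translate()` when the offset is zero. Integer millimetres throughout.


translate([381, 415, 0]) cylinder(h = 2732, r = 266);


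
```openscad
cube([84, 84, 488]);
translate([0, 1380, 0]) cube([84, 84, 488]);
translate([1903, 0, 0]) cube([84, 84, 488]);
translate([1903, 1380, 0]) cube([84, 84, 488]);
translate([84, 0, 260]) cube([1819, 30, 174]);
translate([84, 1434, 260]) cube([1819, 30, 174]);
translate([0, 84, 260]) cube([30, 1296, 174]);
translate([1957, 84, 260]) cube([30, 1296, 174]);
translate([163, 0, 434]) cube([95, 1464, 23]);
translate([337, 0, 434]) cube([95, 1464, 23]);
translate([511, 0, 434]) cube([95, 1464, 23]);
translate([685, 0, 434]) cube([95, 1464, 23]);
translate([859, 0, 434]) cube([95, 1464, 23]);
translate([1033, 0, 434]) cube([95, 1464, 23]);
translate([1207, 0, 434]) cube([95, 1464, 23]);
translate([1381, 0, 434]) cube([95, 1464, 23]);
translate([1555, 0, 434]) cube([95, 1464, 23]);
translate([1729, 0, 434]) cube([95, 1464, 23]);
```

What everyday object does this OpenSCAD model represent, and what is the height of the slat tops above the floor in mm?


A bed frame. The slat-top height is 457 mm.

Four posts, four rails, and a row of slats — a bed frame. Slats sit on the rails at z = 260 + 174 = 434; with slat thickness 23, the top is 457 mm.


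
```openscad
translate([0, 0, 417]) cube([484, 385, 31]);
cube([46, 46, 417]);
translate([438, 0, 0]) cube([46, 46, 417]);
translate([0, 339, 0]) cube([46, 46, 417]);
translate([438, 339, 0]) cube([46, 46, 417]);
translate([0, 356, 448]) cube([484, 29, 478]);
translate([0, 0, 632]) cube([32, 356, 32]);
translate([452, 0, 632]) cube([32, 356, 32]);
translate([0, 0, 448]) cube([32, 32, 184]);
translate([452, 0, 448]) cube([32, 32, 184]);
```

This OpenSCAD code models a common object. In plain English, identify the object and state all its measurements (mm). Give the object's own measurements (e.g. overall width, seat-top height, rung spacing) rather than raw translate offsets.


A chair. The seat is a 484×385×31 mm slab with its top at z = 448 mm, on four 46×46 mm corner legs (flush with the seat edges, standing on z = 0). A flat backrest 29 mm thick, 478 mm tall, spans the full seat width and rises from the seat top along its +y edge, rear face flush with the rear of the seat. Two armrests of 32×32 mm section run along each side from the seat's front edge to the front of the backrest, top faces 216 mm above the seat top and outer faces flush with the seat's x-edges; a 32×32 mm post under the front of each armrest stands on the seat at the front corner.


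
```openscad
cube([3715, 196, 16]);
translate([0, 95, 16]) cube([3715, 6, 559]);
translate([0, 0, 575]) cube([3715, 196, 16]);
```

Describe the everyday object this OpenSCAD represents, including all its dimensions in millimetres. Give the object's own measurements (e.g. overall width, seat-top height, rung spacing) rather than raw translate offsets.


An I-beam lying along x, 3715 mm long. Overall section height 591 mm. Two flanges 196 mm wide (y) and 16 mm thick, one on the floor and one at the top; a web 6 mm thick runs between them, centred on the flange width.


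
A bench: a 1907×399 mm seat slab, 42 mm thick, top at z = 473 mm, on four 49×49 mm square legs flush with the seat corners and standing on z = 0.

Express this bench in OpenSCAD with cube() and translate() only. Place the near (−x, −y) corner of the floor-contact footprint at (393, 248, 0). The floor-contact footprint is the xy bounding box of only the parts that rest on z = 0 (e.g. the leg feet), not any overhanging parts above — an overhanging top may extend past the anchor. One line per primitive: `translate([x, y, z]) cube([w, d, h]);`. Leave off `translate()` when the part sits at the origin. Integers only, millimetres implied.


translate([393, 248, 431]) cube([1907, 399, 42]);
translate([393, 248, 0]) cube([49, 49, 431]);
translate([393, 598, 0]) cube([49, 49, 431]);
translate([2251, 248, 0]) cube([49, 49, 431]);
translate([2251, 598, 0]) cube([49, 49, 431]);


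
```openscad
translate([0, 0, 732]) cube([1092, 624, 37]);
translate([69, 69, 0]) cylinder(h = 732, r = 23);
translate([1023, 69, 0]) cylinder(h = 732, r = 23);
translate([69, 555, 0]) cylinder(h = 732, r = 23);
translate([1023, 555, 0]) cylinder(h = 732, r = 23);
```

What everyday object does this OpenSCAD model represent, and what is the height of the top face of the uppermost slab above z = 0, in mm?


A table. The table height is 769 mm.

A 1092×624×37 slab sits at z = 732 on four Ø46 mm round legs — a table. The top surface is at 732 + 37 = 769 mm.


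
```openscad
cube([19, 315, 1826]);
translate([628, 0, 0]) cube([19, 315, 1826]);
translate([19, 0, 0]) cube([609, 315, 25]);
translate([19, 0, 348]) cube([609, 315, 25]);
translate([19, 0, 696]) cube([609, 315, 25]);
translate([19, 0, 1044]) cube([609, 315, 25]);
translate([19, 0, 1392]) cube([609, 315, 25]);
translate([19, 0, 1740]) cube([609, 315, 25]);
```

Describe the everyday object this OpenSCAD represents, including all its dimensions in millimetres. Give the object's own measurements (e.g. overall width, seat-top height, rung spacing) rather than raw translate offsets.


An open bookshelf. Two side panels, each 19 mm thick, 315 mm deep and 1826 mm tall, stand 647 mm apart (outside-to-outside). Between them sit 6 shelves, each 25 mm thick and 315 mm deep, spanning the full gap between the sides. The bottom shelf rests on the floor (its underside at z = 0) and the clear gap between one shelf's top and the next shelf's underside is 323 mm.


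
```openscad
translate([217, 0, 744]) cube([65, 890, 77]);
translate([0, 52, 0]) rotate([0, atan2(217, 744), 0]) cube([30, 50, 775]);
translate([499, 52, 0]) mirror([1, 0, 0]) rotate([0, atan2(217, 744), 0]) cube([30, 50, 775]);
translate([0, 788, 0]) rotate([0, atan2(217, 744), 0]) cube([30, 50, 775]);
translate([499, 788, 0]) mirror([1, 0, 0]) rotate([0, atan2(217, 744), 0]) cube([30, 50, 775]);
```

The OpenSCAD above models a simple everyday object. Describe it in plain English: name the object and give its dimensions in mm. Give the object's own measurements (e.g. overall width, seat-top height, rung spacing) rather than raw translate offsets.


A sawhorse. A 65×890×77 mm beam (x, y, z) sits on two A-frame leg pairs. Each pair is two raked legs of 30×50 mm section (50 mm along y) splaying symmetrically in x. Each leg rises 744 mm vertically over 217 mm of horizontal reach and is 775 mm long along its own axis. Every leg's outer bottom edge rests on the floor and its outer top edge meets a bottom edge of the beam — the left legs (tilting toward +x) meet the beam's −x bottom edge, the right legs (their mirror images, tilting toward −x) meet its +x bottom edge — so the leg tops tuck under the beam, the beam's underside is 744 mm above the floor, and the feet are 499 mm apart outside-to-outside with the beam centred between them. The two leg pairs are set in 52 mm from either end of the beam.


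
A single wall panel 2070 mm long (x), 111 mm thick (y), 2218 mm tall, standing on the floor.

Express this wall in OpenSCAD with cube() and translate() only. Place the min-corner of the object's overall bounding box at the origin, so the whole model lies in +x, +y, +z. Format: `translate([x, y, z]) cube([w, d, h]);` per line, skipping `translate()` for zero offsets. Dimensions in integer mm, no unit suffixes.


cube([2070, 111, 2218]);


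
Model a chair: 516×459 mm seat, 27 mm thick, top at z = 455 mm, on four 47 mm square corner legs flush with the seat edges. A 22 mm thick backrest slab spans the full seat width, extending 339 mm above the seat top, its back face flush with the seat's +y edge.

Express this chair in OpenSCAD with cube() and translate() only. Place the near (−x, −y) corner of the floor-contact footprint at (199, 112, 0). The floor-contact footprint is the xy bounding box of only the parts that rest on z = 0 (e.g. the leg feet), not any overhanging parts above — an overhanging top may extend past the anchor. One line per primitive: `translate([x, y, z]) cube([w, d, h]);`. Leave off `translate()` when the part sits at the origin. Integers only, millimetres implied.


translate([199, 112, 428]) cube([516, 459, 27]);
translate([199, 112, 0]) cube([47, 47, 428]);
translate([668, 112, 0]) cube([47, 47, 428]);
translate([199, 524, 0]) cube([47, 47, 428]);
translate([668, 524, 0]) cube([47, 47, 428]);
translate([199, 549, 455]) cube([516, 22, 339]);


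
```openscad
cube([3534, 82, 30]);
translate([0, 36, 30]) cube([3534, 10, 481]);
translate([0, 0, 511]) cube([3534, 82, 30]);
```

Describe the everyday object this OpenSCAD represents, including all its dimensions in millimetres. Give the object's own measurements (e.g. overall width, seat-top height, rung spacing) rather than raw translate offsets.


An I-beam lying along x, 3534 mm long. Overall section height 541 mm. Two flanges 82 mm wide (y) and 30 mm thick, one on the floor and one at the top; a web 10 mm thick runs between them, centred on the flange width.


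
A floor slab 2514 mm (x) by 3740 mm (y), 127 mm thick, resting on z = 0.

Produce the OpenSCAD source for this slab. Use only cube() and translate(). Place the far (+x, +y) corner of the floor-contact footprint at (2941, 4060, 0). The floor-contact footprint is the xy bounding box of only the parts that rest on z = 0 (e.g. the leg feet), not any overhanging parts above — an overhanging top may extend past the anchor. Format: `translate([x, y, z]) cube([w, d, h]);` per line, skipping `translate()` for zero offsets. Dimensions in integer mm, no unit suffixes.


translate([427, 320, 0]) cube([2514, 3740, 127]);


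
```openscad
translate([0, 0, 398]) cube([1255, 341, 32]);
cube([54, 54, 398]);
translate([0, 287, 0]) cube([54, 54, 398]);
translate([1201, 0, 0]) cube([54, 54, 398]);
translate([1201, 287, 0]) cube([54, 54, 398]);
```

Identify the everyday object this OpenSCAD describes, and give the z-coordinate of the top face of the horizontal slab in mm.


A bench. The seat-top height is 430 mm.

A long slab on four corner posts — a bench. The slab sits at z = 398 with thickness 32, so the top is 398 + 32 = 430 mm.


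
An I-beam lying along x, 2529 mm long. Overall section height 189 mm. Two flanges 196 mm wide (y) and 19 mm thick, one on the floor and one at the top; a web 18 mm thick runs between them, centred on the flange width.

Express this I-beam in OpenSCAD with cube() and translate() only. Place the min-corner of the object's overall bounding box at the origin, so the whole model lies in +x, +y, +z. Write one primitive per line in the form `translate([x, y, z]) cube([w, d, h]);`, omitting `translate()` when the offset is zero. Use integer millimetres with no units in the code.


cube([2529, 196, 19]);
translate([0, 89, 19]) cube([2529, 18, 151]);
translate([0, 0, 170]) cube([2529, 196, 19]);


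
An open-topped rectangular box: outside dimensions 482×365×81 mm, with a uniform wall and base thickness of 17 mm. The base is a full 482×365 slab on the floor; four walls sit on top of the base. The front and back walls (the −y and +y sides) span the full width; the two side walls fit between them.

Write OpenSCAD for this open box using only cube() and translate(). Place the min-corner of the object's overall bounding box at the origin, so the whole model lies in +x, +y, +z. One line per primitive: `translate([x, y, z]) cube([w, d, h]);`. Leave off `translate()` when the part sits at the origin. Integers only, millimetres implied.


cube([482, 365, 17]);
translate([0, 0, 17]) cube([482, 17, 64]);
translate([0, 348, 17]) cube([482, 17, 64]);
translate([0, 17, 17]) cube([17, 331, 64]);
translate([465, 17, 17]) cube([17, 331, 64]);


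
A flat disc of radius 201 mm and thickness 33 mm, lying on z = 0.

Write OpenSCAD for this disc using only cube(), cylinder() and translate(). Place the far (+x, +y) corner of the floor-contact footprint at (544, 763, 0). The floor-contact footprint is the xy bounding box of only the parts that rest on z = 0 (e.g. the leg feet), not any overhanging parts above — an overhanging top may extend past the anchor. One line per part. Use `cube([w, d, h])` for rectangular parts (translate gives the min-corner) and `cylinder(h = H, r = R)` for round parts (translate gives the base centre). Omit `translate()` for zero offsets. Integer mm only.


translate([343, 562, 0]) cylinder(h = 33, r = 201);


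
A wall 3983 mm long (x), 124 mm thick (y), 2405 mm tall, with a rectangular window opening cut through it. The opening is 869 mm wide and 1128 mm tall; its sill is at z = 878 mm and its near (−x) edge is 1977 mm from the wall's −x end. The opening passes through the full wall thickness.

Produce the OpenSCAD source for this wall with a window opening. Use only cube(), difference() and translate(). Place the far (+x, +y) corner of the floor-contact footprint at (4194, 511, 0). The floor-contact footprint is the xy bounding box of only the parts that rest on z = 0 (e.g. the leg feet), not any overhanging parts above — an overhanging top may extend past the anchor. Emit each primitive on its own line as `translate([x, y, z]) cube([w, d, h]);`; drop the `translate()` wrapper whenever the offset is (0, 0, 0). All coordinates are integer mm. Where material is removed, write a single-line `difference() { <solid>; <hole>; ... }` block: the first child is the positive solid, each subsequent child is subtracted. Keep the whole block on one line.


difference() { translate([211, 387, 0]) cube([3983, 124, 2405]); translate([2188, 387, 878]) cube([869, 124, 1128]); }


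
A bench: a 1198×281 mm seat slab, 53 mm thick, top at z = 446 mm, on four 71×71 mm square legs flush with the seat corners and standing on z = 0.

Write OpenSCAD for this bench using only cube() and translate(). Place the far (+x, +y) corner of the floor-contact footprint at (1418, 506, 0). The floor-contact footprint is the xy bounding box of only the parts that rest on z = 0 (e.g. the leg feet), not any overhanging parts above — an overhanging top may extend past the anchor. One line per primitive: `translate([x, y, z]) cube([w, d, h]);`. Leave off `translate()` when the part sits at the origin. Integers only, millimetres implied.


translate([220, 225, 393]) cube([1198, 281, 53]);
translate([220, 225, 0]) cube([71, 71, 393]);
translate([220, 435, 0]) cube([71, 71, 393]);
translate([1347, 225, 0]) cube([71, 71, 393]);
translate([1347, 435, 0]) cube([71, 71, 393]);


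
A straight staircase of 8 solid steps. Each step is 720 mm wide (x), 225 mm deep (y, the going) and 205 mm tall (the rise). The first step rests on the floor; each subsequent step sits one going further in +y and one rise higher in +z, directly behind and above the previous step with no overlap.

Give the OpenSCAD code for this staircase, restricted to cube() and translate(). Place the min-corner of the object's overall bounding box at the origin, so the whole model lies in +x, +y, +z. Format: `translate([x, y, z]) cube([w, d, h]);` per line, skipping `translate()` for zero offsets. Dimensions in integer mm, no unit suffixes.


cube([720, 225, 205]);
translate([0, 225, 205]) cube([720, 225, 205]);
translate([0, 450, 410]) cube([720, 225, 205]);
translate([0, 675, 615]) cube([720, 225, 205]);
translate([0, 900, 820]) cube([720, 225, 205]);
translate([0, 1125, 1025]) cube([720, 225, 205]);
translate([0, 1350, 1230]) cube([720, 225, 205]);
translate([0, 1575, 1435]) cube([720, 225, 205]);


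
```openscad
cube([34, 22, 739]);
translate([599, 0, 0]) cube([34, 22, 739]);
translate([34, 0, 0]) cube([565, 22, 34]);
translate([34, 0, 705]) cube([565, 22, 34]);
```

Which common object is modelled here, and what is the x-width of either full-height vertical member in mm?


A picture frame. The border width is 34 mm.

Four thin pieces enclosing a rectangular opening — a picture frame. The two full-height stiles are 739 mm tall; the top rail sits at z = 705 and is 34 mm tall, so the border above the opening is 739 − 705 = 34 mm, matching the stile x-width.


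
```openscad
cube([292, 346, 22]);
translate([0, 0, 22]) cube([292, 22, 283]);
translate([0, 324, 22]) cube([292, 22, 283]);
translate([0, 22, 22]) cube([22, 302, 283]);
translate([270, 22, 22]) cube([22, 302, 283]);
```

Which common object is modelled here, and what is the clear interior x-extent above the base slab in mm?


An open box. The internal width is 248 mm.

A 292×346 base slab with four walls standing on it — an open box. The base is 292 mm wide and the walls are 22 mm thick, so the internal width is 292 − 2 × 22 = 248 mm.


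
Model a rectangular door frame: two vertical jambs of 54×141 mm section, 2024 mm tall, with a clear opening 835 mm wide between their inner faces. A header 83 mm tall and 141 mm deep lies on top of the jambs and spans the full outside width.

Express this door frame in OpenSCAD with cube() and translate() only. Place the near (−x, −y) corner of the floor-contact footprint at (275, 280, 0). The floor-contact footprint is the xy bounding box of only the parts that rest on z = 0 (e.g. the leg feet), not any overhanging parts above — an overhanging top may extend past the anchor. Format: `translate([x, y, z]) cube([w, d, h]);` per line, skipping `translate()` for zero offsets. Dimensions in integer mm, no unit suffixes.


translate([275, 280, 0]) cube([54, 141, 2024]);
translate([1164, 280, 0]) cube([54, 141, 2024]);
translate([275, 280, 2024]) cube([943, 141, 83]);


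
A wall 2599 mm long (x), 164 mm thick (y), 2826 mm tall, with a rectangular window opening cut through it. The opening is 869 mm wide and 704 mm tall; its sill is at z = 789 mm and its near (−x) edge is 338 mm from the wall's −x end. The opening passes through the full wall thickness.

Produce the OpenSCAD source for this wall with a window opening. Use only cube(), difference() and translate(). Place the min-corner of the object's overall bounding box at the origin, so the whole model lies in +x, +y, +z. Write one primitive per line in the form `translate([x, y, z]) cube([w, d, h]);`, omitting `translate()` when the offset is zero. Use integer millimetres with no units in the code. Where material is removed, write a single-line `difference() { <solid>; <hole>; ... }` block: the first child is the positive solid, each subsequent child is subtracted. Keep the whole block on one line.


difference() { cube([2599, 164, 2826]); translate([338, 0, 789]) cube([869, 164, 704]); }


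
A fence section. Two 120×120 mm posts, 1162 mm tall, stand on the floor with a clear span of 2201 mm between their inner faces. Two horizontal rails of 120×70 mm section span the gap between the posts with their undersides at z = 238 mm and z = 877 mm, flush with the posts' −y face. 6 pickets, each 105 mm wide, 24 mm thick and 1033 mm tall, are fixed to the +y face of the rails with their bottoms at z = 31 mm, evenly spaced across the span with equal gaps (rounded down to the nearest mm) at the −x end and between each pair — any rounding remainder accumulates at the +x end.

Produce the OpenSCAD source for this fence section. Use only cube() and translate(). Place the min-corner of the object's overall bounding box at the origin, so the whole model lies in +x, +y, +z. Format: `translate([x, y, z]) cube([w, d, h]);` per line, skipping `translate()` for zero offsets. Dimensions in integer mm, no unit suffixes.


cube([120, 120, 1162]);
translate([2321, 0, 0]) cube([120, 120, 1162]);
translate([120, 0, 238]) cube([2201, 120, 70]);
translate([120, 0, 877]) cube([2201, 120, 70]);
translate([344, 120, 31]) cube([105, 24, 1033]);
translate([673, 120, 31]) cube([105, 24, 1033]);
translate([1002, 120, 31]) cube([105, 24, 1033]);
translate([1331, 120, 31]) cube([105, 24, 1033]);
translate([1660, 120, 31]) cube([105, 24, 1033]);
translate([1989, 120, 31]) cube([105, 24, 1033]);


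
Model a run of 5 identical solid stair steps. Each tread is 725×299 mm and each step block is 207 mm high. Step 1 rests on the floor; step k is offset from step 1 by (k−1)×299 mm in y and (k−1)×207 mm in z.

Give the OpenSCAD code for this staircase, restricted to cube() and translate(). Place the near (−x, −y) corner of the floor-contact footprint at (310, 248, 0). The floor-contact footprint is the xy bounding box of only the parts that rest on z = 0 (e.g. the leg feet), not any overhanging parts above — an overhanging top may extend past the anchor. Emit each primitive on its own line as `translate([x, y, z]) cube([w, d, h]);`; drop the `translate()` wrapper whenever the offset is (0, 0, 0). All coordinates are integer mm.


translate([310, 248, 0]) cube([725, 299, 207]);
translate([310, 547, 207]) cube([725, 299, 207]);
translate([310, 846, 414]) cube([725, 299, 207]);
translate([310, 1145, 621]) cube([725, 299, 207]);
translate([310, 1444, 828]) cube([725, 299, 207]);


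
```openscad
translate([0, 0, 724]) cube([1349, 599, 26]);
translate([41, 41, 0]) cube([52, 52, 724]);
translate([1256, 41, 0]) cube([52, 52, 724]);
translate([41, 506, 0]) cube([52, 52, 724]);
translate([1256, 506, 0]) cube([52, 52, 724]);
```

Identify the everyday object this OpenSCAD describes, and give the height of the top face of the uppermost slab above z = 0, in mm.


A table. The table height is 750 mm.

A 1349×599×26 slab sits at z = 724 on four 52 mm square posts — a table. The top surface is at 724 + 26 = 750 mm.


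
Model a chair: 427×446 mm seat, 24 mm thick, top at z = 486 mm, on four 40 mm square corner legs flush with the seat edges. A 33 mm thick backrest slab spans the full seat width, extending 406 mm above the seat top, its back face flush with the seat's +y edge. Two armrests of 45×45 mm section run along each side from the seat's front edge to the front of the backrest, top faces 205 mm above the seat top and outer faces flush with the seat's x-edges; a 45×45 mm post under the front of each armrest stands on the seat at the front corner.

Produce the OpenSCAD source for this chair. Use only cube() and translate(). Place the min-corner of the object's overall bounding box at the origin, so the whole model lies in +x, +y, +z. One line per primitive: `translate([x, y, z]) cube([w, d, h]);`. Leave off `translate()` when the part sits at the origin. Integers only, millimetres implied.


translate([0, 0, 462]) cube([427, 446, 24]);
cube([40, 40, 462]);
translate([387, 0, 0]) cube([40, 40, 462]);
translate([0, 406, 0]) cube([40, 40, 462]);
translate([387, 406, 0]) cube([40, 40, 462]);
translate([0, 413, 486]) cube([427, 33, 406]);
translate([0, 0, 646]) cube([45, 413, 45]);
translate([382, 0, 646]) cube([45, 413, 45]);
translate([0, 0, 486]) cube([45, 45, 160]);
translate([382, 0, 486]) cube([45, 45, 160]);


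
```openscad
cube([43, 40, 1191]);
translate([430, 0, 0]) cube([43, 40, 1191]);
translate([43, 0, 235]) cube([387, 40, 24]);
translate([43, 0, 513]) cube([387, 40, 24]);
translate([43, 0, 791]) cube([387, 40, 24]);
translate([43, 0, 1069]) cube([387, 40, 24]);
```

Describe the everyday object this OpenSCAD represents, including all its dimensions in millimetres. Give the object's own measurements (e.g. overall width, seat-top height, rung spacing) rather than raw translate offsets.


A straight ladder. Two 43×40 mm vertical rails, 1191 mm tall, stand 473 mm apart (outside-to-outside) with their front faces coplanar on the −y side. 4 rungs, each 40 mm deep and 24 mm tall, span between the inner faces of the rails, front faces flush with the rails. The lowest rung's underside is at z = 235 mm and rungs are spaced 278 mm apart (underside to underside).


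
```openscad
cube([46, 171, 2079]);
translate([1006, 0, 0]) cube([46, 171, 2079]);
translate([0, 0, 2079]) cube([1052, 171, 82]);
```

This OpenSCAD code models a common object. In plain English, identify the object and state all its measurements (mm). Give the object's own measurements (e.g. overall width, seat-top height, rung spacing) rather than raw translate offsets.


A door frame. The clear opening is 960 mm wide and 2079 mm high. Two 46 mm wide jambs, 171 mm deep, stand either side of the opening from the floor to the top of the opening. A 82 mm thick head sits across the top of both jambs, spanning the full outside width of the frame.


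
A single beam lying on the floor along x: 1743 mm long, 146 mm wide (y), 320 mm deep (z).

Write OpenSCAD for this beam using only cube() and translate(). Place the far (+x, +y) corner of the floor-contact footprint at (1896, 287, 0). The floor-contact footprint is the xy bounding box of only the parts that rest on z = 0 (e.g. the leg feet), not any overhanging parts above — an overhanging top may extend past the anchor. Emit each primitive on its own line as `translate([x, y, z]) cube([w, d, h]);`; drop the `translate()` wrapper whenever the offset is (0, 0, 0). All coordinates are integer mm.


translate([153, 141, 0]) cube([1743, 146, 320]);


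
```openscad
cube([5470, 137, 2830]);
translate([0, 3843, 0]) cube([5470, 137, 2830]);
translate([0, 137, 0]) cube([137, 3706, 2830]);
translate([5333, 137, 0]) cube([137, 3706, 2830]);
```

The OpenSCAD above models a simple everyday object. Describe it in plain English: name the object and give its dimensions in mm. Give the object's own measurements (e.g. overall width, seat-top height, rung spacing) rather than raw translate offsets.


The wall frame of a small rectangular building: four walls, each 2830 mm tall and 137 mm thick, enclosing a footprint 5470 mm (x) by 3980 mm (y) outside-to-outside, with no floor or roof. The front and back walls (the −y and +y sides) span the full width; the two side walls fit between them.


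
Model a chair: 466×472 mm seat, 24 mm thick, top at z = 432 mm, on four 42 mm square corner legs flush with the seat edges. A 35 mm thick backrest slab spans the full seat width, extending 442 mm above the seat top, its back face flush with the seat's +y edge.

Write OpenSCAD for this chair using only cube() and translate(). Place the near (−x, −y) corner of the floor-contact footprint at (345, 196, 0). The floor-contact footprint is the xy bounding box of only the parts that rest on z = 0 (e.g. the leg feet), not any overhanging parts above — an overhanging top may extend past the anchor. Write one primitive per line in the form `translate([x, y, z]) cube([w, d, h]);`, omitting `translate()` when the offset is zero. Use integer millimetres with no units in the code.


translate([345, 196, 408]) cube([466, 472, 24]);
translate([345, 196, 0]) cube([42, 42, 408]);
translate([769, 196, 0]) cube([42, 42, 408]);
translate([345, 626, 0]) cube([42, 42, 408]);
translate([769, 626, 0]) cube([42, 42, 408]);
translate([345, 633, 432]) cube([466, 35, 442]);


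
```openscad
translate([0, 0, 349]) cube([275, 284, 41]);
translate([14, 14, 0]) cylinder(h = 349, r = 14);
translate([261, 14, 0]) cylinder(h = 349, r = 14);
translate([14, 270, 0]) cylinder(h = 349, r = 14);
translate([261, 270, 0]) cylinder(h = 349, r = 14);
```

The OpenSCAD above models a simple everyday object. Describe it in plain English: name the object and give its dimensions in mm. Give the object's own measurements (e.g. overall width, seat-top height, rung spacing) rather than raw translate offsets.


A simple wooden stool: a rectangular seat 275 mm (x) by 284 mm (y), 41 mm thick, top face at z = 390 mm, on four round legs, each 28 mm in diameter. The legs rest on z = 0, each leg's axis is inset half a diameter from the nearest pair of seat edges (so the leg's bounding box is flush with the corner).


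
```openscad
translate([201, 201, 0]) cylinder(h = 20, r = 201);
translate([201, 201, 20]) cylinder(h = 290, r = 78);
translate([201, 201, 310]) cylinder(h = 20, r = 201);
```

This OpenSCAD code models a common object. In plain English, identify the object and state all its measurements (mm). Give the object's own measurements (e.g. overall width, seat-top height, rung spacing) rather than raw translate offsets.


A spool: two coaxial disc flanges of radius 201 mm and thickness 20 mm, joined by a core cylinder of radius 78 mm and height 290 mm. The lower flange rests on z = 0 and the three cylinders share a vertical axis.


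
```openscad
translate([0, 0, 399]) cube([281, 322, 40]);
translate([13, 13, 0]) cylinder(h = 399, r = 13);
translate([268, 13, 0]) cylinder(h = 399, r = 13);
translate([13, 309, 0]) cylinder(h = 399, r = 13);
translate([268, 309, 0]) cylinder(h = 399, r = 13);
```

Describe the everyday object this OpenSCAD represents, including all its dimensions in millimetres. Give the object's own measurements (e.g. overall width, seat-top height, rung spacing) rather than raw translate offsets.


A four-legged stool. The seat is a 281×322×40 mm slab whose top surface is at z = 439 mm; four round legs, each 26 mm in diameter, run from the floor (z = 0) to the underside of the seat, each leg's axis is inset half a diameter from the nearest pair of seat edges (so the leg's bounding box is flush with the corner).


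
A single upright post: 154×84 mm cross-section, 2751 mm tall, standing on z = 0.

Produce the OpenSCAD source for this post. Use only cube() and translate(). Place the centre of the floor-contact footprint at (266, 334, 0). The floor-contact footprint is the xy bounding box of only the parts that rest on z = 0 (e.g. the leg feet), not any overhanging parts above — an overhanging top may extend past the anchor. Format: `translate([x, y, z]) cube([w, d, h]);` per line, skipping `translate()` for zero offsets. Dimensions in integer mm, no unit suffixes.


translate([189, 292, 0]) cube([154, 84, 2751]);


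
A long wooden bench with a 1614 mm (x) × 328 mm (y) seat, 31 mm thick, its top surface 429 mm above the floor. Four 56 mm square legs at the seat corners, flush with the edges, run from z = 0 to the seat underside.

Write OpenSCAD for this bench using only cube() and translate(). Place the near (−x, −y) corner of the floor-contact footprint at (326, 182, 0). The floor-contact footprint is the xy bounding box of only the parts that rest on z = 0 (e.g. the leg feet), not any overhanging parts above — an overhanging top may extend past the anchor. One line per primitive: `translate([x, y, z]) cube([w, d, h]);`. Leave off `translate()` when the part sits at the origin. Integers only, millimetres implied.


// leg_h = 429 − 31 = 398
translate([326, 182, 398]) cube([1614, 328, 31]);
translate([326, 182, 0]) cube([56, 56, 398]);
translate([326, 454, 0]) cube([56, 56, 398]);
translate([1884, 182, 0]) cube([56, 56, 398]);
translate([1884, 454, 0]) cube([56, 56, 398]);


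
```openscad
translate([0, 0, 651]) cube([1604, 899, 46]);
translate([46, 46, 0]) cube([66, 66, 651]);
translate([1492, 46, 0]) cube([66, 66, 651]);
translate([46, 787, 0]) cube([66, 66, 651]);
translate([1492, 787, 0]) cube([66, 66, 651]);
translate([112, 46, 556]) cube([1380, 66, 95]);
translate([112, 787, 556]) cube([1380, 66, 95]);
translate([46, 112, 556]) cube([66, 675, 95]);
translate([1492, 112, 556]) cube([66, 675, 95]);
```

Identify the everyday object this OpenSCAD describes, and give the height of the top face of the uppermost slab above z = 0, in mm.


A table. The table height is 697 mm.

A 1604×899×46 slab sits at z = 651 on four 66 mm square posts — a table. The top surface is at 651 + 46 = 697 mm.


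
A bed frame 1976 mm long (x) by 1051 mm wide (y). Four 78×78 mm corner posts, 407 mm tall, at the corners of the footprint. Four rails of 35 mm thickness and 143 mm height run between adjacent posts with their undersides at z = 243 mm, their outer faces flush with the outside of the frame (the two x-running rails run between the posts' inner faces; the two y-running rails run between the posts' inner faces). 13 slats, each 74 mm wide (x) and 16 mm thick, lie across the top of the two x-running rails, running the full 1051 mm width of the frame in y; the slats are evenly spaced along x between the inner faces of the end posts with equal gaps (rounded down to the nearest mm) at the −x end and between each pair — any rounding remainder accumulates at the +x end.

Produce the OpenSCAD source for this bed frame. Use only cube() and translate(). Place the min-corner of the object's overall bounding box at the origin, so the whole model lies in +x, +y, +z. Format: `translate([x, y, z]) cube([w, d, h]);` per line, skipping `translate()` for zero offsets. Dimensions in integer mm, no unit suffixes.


cube([78, 78, 407]);
translate([0, 973, 0]) cube([78, 78, 407]);
translate([1898, 0, 0]) cube([78, 78, 407]);
translate([1898, 973, 0]) cube([78, 78, 407]);
translate([78, 0, 243]) cube([1820, 35, 143]);
translate([78, 1016, 243]) cube([1820, 35, 143]);
translate([0, 78, 243]) cube([35, 895, 143]);
translate([1941, 78, 243]) cube([35, 895, 143]);
translate([139, 0, 386]) cube([74, 1051, 16]);
translate([274, 0, 386]) cube([74, 1051, 16]);
translate([409, 0, 386]) cube([74, 1051, 16]);
translate([544, 0, 386]) cube([74, 1051, 16]);
translate([679, 0, 386]) cube([74, 1051, 16]);
translate([814, 0, 386]) cube([74, 1051, 16]);
translate([949, 0, 386]) cube([74, 1051, 16]);
translate([1084, 0, 386]) cube([74, 1051, 16]);
translate([1219, 0, 386]) cube([74, 1051, 16]);
translate([1354, 0, 386]) cube([74, 1051, 16]);
translate([1489, 0, 386]) cube([74, 1051, 16]);
translate([1624, 0, 386]) cube([74, 1051, 16]);
translate([1759, 0, 386]) cube([74, 1051, 16]);
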